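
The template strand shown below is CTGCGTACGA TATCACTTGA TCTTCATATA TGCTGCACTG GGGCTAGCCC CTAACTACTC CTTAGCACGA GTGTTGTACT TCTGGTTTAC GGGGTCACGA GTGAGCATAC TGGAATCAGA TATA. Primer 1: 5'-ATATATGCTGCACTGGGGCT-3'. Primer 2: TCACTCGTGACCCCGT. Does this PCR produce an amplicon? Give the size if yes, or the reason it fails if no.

Yes — a 79 bp product.

Primer 1 (ATATATGCTGCACTGGGGCT) matches the top strand at positions 26–45; it acts as a forward primer.
Primer 2's reverse complement is ACGGGGTCACGAGTGA, matching the top strand at positions 89–104; it acts as a reverse primer.
The 3' ends face each other across positions 26–104, giving a 79 bp product.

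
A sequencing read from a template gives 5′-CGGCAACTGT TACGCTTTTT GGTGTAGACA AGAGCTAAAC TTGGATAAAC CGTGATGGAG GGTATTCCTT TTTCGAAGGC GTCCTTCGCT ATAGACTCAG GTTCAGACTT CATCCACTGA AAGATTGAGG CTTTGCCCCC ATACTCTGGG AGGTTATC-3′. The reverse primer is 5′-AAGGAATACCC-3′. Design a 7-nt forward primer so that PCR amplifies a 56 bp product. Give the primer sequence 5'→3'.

The reverse primer's reverse complement GGGTATTCCTT matches the template at positions 60–70, so the product ends at position 70.
A 56 bp product then starts at position 70 − 56 + 1 = 15.
The forward primer is identical to the top strand there: CTTTTTG.

5'-CTTTTTG-3'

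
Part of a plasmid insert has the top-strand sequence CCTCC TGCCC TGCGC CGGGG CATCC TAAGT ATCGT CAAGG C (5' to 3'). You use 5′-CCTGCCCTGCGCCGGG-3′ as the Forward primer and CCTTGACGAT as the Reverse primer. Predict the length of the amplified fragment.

The forward primer matches the template at positions 4–19.
Reverse complement of the reverse primer: ATCGTCAAGG. This occurs on the top strand at positions 31–40.
Product length = (reverse-primer end) − (forward-primer start) + 1 = 40 − 4 + 1 = 37 bp.

37 bp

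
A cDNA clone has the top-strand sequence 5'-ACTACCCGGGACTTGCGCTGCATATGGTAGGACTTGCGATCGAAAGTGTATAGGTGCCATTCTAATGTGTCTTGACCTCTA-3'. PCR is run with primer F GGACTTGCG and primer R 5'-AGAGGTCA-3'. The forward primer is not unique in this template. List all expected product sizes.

72 bp, 51 bp

The forward primer GGACTTGCG matches the top strand at positions 9–17, 30–38.
The reverse primer's reverse complement is TGACCTCT, matching at positions 73–80.
Each forward site pairs with the reverse site to give a product ending at position 80: sizes 72, 51 bp.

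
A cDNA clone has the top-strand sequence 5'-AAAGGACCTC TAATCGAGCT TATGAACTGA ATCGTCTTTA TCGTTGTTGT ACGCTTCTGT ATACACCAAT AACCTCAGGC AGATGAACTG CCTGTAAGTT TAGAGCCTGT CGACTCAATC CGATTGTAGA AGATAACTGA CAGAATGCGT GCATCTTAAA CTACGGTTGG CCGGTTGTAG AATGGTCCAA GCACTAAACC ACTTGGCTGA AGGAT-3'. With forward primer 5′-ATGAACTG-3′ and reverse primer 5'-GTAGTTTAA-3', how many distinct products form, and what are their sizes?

The forward primer ATGAACTG matches the top strand at positions 22–29, 83–90.
The reverse primer's reverse complement is TTAAACTAC, matching at positions 156–164.
Each forward site pairs with the reverse site to give a product ending at position 164: sizes 143, 82 bp.

Two products: 143 bp, 82 bp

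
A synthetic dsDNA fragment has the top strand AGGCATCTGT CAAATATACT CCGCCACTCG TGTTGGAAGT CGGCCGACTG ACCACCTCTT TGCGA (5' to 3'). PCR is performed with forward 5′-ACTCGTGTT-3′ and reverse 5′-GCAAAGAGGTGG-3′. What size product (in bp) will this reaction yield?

The forward primer matches the template at positions 26–34.
Reverse complement of the reverse primer: CCACCTCTTTGC. This occurs on the top strand at positions 52–63.
Amplicon spans positions 26–63: 38 bp.

38 bp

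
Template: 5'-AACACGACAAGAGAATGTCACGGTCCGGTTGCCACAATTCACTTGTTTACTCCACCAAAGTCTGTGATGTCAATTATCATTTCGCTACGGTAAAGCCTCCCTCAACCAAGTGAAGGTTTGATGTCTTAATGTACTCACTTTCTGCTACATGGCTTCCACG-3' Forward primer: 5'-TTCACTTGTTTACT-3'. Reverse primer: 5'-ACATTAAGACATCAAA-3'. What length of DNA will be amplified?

Forward primer TTCACTTGTTTACT is found on the top strand at positions 38–51.
The reverse primer's reverse complement is TTTGATGTCTTAATGT, which matches the template at positions 117–132.
Product length = (reverse-primer end) − (forward-primer start) + 1 = 132 − 38 + 1 = 95 bp.

95 bp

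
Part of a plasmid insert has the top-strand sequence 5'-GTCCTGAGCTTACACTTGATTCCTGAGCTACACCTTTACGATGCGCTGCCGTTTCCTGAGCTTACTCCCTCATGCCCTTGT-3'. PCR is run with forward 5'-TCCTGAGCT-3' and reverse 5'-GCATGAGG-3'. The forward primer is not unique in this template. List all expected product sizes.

The forward primer TCCTGAGCT matches the top strand at positions 2–10, 21–29, 54–62.
The reverse primer's reverse complement is CCTCATGC, matching at positions 68–75.
Each forward site pairs with the reverse site to give a product ending at position 75: sizes 74, 55, 22 bp.

74 bp, 55 bp, 22 bp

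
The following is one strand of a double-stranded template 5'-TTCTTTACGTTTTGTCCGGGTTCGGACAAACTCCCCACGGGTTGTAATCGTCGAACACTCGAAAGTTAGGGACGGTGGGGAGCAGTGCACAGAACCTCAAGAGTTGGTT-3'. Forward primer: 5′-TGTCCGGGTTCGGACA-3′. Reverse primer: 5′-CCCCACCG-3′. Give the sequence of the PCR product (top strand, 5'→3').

Scanning the template, TGTCCGGGTTCGGACA occurs at positions 13–28; this primer anneals to the bottom strand there with its 3' end pointing downstream.
Taking the reverse complement of CCCCACCG gives CGGTGGGG, found at positions 73–80 on the template; the primer anneals here to the top strand with its 3' end pointing upstream.
The product is the template from position 13 through 80 (68 bp).

5'-TGTCCGGGTTCGGACAAACTCCCCACGGGTTGTAATCGTCGAACACTCGAAAGTTAGGGACGGTGGGG-3'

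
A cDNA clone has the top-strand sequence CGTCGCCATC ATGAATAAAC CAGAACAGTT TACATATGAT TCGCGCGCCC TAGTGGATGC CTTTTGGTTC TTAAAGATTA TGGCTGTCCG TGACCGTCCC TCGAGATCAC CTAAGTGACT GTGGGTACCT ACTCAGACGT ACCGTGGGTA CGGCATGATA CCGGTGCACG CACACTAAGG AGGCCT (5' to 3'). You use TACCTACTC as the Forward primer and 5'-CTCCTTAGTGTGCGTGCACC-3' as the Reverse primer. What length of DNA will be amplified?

57 bp

Forward primer TACCTACTC is found on the top strand at positions 126–134.
Taking the reverse complement of CTCCTTAGTGTGCGTGCACC gives GGTGCACGCACACTAAGGAG, found at positions 163–182 on the template; the primer anneals here to the top strand with its 3' end pointing upstream.
Amplicon spans positions 126–182: 57 bp.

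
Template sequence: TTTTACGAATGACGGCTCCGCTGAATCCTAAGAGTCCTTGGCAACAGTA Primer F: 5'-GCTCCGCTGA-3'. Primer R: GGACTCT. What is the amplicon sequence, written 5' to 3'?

Scanning the template, GCTCCGCTGA occurs at positions 15–24; this primer anneals to the bottom strand there with its 3' end pointing downstream.
The reverse primer's reverse complement is AGAGTCC, which matches the template at positions 31–37.
The product is the template from position 15 through 37 (23 bp).

5'-GCTCCGCTGAATCCTAAGAGTCC-3'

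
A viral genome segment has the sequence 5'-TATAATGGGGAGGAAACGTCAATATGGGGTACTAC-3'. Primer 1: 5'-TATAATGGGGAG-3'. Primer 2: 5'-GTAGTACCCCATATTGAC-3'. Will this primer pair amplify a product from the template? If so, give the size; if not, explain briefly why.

Yes — a 35 bp product.

Primer 1 (TATAATGGGGAG) matches the top strand at positions 1–12; it acts as a forward primer.
Primer 2's reverse complement is GTCAATATGGGGTACTAC, matching the top strand at positions 18–35; it acts as a reverse primer.
The 3' ends face each other across positions 1–35, giving a 35 bp product.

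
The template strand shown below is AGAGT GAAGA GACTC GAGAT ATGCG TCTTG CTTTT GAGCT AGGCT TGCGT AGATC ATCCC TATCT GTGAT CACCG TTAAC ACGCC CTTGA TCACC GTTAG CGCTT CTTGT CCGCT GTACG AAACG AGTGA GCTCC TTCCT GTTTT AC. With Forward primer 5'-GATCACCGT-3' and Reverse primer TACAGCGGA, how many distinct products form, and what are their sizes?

The forward primer GATCACCGT matches the top strand at positions 68–76, 89–97.
The reverse primer's reverse complement is TCCGCTGTA, matching at positions 110–118.
Each forward site pairs with the reverse site to give a product ending at position 118: sizes 51, 30 bp.

Two products: 51 bp, 30 bp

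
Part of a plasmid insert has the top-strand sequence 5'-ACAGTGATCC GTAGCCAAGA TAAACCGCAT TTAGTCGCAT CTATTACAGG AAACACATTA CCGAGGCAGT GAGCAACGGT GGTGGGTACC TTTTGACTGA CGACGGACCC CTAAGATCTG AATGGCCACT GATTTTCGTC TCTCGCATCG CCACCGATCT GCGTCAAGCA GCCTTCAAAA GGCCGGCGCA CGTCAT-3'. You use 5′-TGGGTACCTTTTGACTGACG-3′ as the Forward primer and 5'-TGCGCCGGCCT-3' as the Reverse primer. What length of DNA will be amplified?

108 bp

Forward primer TGGGTACCTTTTGACTGACG is found on the top strand at positions 83–102.
Reverse complement of the reverse primer: AGGCCGGCGCA. This occurs on the top strand at positions 180–190.
The product runs from position 83 to position 190, so its length is 190 − 83 + 1 = 108 bp.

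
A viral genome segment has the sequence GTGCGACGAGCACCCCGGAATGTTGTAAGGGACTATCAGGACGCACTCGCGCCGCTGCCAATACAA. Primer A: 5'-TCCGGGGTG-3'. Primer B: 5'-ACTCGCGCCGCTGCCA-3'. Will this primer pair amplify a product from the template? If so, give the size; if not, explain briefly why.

Primer A (TCCGGGGTG) has reverse complement CACCCCGGA, which matches the top strand at positions 11–19; primer A anneals to the top strand there with its 3' end pointing upstream toward position 11.
Primer B (ACTCGCGCCGCTGCCA) matches the top strand directly at positions 45–60; it anneals to the bottom strand with its 3' end pointing downstream toward position 60.
The 3' ends diverge (primer A extends toward position 1, primer B toward position 66), so the primers never converge on a shared product.

No product — the primers' 3' ends point away from each other.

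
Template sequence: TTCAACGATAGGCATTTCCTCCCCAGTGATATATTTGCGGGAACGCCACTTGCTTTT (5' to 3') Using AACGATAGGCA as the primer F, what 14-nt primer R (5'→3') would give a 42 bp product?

5'-CGTTCCCGCAAATA-3'

The forward primer binds at positions 4–14, so a 42 bp product ends at position 4 + 42 − 1 = 45.
The reverse primer anneals to the top strand over positions 32–45, i.e. to TATTTGCGGGAACG.
Its sequence written 5'→3' is the reverse complement: CGTTCCCGCAAATA.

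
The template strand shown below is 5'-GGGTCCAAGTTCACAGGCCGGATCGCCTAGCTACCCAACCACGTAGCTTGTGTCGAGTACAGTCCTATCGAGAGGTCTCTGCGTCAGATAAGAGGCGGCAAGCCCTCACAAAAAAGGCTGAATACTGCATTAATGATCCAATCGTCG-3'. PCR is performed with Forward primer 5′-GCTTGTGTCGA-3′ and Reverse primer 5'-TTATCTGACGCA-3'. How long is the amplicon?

46 bp

Scanning the template, GCTTGTGTCGA occurs at positions 46–56; this primer anneals to the bottom strand there with its 3' end pointing downstream.
Taking the reverse complement of TTATCTGACGCA gives TGCGTCAGATAA, found at positions 80–91 on the template; the primer anneals here to the top strand with its 3' end pointing upstream.
Amplicon spans positions 46–91: 46 bp.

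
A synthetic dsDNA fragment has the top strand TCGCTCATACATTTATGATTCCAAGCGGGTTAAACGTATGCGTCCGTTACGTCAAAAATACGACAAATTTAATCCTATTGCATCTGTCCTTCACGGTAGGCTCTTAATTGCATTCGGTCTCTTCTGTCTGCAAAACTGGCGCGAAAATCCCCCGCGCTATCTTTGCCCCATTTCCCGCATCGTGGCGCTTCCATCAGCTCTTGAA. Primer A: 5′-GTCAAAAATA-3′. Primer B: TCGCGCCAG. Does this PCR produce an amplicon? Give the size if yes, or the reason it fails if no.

Yes — a 94 bp product.

Primer A (GTCAAAAATA) matches the top strand at positions 51–60; it acts as a forward primer.
Primer B's reverse complement is CTGGCGCGA, matching the top strand at positions 136–144; it acts as a reverse primer.
The 3' ends face each other across positions 51–144, giving a 94 bp product.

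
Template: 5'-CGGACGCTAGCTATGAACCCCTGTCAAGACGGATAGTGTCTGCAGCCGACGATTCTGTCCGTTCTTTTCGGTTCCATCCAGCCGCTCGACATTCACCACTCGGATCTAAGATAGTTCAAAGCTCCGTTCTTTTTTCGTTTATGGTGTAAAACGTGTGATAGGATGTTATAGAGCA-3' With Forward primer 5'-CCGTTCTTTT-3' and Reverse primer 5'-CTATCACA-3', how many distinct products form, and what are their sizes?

The forward primer CCGTTCTTTT matches the top strand at positions 59–68, 124–133.
The reverse primer's reverse complement is TGTGATAG, matching at positions 154–161.
Each forward site pairs with the reverse site to give a product ending at position 161: sizes 103, 38 bp.

Two products: 103 bp, 38 bp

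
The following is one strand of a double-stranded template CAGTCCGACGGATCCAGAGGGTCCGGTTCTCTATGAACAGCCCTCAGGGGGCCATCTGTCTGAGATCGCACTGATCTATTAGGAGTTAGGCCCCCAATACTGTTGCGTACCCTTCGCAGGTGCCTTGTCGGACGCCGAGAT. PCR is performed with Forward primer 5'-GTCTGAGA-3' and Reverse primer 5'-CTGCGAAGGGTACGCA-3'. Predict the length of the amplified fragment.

Forward primer GTCTGAGA is found on the top strand at positions 58–65.
The reverse primer's reverse complement is TGCGTACCCTTCGCAG, which matches the template at positions 104–119.
Product length = (reverse-primer end) − (forward-primer start) + 1 = 119 − 58 + 1 = 62 bp.

62 bp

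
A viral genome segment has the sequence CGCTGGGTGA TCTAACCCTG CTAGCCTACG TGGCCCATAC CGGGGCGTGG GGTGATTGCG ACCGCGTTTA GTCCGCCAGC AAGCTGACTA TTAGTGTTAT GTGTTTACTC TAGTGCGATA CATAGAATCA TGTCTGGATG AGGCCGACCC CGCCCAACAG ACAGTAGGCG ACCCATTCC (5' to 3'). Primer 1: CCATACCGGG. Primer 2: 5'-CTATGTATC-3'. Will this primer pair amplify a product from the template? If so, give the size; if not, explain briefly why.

Yes — a 91 bp product.

Primer 1 (CCATACCGGG) matches the top strand at positions 35–44; it acts as a forward primer.
Primer 2's reverse complement is GATACATAG, matching the top strand at positions 117–125; it acts as a reverse primer.
The 3' ends face each other across positions 35–125, giving a 91 bp product.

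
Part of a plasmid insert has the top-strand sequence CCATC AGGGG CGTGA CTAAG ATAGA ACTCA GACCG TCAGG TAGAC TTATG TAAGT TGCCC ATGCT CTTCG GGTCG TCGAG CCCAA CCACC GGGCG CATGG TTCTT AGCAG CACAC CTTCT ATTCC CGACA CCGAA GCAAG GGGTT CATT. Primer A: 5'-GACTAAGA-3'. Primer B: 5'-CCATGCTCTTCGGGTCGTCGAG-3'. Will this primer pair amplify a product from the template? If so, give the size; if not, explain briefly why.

No product — both primers anneal to the same strand and extend in the same direction.

Primer A (GACTAAGA) matches the top strand at positions 14–21 (3' end points downstream).
Primer B (CCATGCTCTTCGGGTCGTCGAG) also matches the top strand directly, at positions 59–80 — its reverse complement CTCGACGACCCGAAGAGCATGG is not present.
Both primers anneal to the bottom strand with 3' ends pointing the same way, so neither can prime synthesis back toward the other.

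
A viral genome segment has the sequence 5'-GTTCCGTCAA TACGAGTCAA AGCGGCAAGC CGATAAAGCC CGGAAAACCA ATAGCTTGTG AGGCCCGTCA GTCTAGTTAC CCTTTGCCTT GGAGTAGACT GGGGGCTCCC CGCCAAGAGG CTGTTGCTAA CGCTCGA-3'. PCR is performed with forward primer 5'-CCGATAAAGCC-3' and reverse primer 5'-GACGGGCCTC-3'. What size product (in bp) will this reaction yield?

Scanning the template, CCGATAAAGCC occurs at positions 30–40; this primer anneals to the bottom strand there with its 3' end pointing downstream.
Reverse complement of the reverse primer: GAGGCCCGTC. This occurs on the top strand at positions 60–69.
The product runs from position 30 to position 69, so its length is 69 − 30 + 1 = 40 bp.

40 bp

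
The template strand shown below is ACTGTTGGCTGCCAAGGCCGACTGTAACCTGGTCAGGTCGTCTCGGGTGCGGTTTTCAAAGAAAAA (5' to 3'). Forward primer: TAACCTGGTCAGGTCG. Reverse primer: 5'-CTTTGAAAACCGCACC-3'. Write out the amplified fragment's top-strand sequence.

Forward primer TAACCTGGTCAGGTCG is found on the top strand at positions 25–40.
Reverse complement of the reverse primer: GGTGCGGTTTTCAAAG. This occurs on the top strand at positions 46–61.
The product is the template from position 25 through 61 (37 bp).

5'-TAACCTGGTCAGGTCGTCTCGGGTGCGGTTTTCAAAG-3'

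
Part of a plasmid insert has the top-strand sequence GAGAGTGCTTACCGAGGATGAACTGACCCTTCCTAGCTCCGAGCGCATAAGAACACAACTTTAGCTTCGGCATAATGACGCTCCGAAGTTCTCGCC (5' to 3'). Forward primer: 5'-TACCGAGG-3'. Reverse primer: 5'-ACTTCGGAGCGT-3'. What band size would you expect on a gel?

80 bp

Scanning the template, TACCGAGG occurs at positions 10–17; this primer anneals to the bottom strand there with its 3' end pointing downstream.
The reverse primer's reverse complement is ACGCTCCGAAGT, which matches the template at positions 78–89.
Product length = (reverse-primer end) − (forward-primer start) + 1 = 89 − 10 + 1 = 80 bp.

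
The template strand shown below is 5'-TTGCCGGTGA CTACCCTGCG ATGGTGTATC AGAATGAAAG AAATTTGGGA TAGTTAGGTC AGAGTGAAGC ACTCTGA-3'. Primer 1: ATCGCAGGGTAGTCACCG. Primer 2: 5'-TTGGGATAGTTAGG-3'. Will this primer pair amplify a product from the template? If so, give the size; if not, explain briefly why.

No product — the primers' 3' ends point away from each other.

Primer 1 (ATCGCAGGGTAGTCACCG) has reverse complement CGGTGACTACCCTGCGAT, which matches the top strand at positions 5–22; primer 1 anneals to the top strand there with its 3' end pointing upstream toward position 5.
Primer 2 (TTGGGATAGTTAGG) matches the top strand directly at positions 45–58; it anneals to the bottom strand with its 3' end pointing downstream toward position 58.
The 3' ends diverge (primer 1 extends toward position 1, primer 2 toward position 77), so the primers never converge on a shared product.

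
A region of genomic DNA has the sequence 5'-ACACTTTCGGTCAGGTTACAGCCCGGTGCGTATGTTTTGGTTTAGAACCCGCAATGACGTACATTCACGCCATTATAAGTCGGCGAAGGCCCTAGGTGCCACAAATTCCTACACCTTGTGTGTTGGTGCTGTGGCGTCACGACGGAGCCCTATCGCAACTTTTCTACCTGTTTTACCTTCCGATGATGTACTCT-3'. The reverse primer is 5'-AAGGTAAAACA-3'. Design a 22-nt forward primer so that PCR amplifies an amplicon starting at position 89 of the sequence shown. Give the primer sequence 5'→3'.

The reverse primer's reverse complement TGTTTTACCTT matches the template at positions 169–179; the product starts at position 89.
The forward primer is identical to the top strand over positions 89–110: GCCCTAGGTGCCACAAATTCCT.

5'-GCCCTAGGTGCCACAAATTCCT-3'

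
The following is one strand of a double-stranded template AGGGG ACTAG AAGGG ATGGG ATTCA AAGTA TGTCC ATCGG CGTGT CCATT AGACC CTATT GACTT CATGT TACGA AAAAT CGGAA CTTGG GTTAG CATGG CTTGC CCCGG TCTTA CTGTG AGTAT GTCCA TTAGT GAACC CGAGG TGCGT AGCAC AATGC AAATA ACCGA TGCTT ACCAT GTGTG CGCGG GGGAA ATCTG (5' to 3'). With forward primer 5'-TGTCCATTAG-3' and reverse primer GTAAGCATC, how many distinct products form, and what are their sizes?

Two products: 135 bp, 53 bp

The forward primer TGTCCATTAG matches the top strand at positions 43–52, 125–134.
The reverse primer's reverse complement is GATGCTTAC, matching at positions 169–177.
Each forward site pairs with the reverse site to give a product ending at position 177: sizes 135, 53 bp.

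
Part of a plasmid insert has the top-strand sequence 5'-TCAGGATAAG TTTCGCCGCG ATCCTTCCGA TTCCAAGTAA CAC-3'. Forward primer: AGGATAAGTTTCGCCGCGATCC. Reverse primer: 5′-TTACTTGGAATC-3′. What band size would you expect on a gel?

Scanning the template, AGGATAAGTTTCGCCGCGATCC occurs at positions 3–24; this primer anneals to the bottom strand there with its 3' end pointing downstream.
The reverse primer's reverse complement is GATTCCAAGTAA, which matches the template at positions 29–40.
Amplicon spans positions 3–40: 38 bp.

38 bp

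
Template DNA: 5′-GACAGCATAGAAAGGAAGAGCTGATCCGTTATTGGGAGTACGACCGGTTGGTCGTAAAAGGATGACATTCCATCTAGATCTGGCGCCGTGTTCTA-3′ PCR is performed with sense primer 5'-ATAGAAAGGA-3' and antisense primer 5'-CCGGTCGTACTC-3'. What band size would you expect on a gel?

41 bp

Forward primer ATAGAAAGGA is found on the top strand at positions 7–16.
Reverse complement of the reverse primer: GAGTACGACCGG. This occurs on the top strand at positions 36–47.
Product length = (reverse-primer end) − (forward-primer start) + 1 = 47 − 7 + 1 = 41 bp.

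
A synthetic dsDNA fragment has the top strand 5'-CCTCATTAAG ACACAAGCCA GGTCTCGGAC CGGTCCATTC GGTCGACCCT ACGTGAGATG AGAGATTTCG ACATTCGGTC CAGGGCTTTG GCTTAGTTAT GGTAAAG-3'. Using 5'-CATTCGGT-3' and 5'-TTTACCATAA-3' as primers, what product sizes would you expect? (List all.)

The forward primer CATTCGGT matches the top strand at positions 36–43, 72–79.
The reverse primer's reverse complement is TTATGGTAAA, matching at positions 97–106.
Each forward site pairs with the reverse site to give a product ending at position 106: sizes 71, 35 bp.

71 bp, 35 bp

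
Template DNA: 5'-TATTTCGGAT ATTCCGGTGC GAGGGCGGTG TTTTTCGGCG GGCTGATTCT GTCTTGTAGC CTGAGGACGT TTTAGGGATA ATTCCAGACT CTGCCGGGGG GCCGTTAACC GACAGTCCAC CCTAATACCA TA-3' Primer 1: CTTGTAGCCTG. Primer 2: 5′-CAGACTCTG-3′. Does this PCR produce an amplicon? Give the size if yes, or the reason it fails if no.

No product — both primers anneal to the same strand and extend in the same direction.

Primer 1 (CTTGTAGCCTG) matches the top strand at positions 53–63 (3' end points downstream).
Primer 2 (CAGACTCTG) also matches the top strand directly, at positions 85–93 — its reverse complement CAGAGTCTG is not present.
Both primers anneal to the bottom strand with 3' ends pointing the same way, so neither can prime synthesis back toward the other.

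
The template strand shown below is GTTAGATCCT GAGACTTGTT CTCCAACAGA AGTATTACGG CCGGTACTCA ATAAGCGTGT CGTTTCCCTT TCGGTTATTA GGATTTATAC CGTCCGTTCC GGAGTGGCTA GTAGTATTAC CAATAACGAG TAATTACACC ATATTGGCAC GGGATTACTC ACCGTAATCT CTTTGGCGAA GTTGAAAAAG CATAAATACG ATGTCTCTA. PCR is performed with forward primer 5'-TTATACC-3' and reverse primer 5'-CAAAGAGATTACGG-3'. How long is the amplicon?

91 bp

Scanning the template, TTATACC occurs at positions 85–91; this primer anneals to the bottom strand there with its 3' end pointing downstream.
The reverse primer's reverse complement is CCGTAATCTCTTTG, which matches the template at positions 162–175.
Product length = (reverse-primer end) − (forward-primer start) + 1 = 175 − 85 + 1 = 91 bp.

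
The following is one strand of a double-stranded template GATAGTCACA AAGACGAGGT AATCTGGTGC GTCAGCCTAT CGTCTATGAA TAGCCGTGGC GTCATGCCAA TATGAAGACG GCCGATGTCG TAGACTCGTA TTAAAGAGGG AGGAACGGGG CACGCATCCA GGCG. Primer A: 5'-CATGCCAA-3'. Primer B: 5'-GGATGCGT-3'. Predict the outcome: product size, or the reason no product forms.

Yes — a 67 bp product.

Primer A (CATGCCAA) matches the top strand at positions 63–70; it acts as a forward primer.
Primer B's reverse complement is ACGCATCC, matching the top strand at positions 122–129; it acts as a reverse primer.
The 3' ends face each other across positions 63–129, giving a 67 bp product.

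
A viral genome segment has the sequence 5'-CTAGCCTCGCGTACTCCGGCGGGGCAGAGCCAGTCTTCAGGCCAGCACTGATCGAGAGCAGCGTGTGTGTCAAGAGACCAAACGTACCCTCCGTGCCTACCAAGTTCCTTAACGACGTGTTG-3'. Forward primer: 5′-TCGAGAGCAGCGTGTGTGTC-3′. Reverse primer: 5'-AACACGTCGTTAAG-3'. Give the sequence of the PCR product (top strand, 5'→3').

5'-TCGAGAGCAGCGTGTGTGTCAAGAGACCAAACGTACCCTCCGTGCCTACCAAGTTCCTTAACGACGTGTT-3'

Forward primer TCGAGAGCAGCGTGTGTGTC is found on the top strand at positions 52–71.
Reverse complement of the reverse primer: CTTAACGACGTGTT. This occurs on the top strand at positions 108–121.
The product is the template from position 52 through 121 (70 bp).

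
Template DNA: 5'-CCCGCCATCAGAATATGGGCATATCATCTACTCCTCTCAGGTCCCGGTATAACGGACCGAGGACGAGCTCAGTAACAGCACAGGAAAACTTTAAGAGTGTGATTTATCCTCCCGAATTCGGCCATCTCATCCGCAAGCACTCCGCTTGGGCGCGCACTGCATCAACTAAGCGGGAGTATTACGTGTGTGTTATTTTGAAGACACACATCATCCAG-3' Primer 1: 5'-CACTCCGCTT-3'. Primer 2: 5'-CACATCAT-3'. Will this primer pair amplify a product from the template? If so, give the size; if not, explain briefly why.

No product — both primers anneal to the same strand and extend in the same direction.

Primer 1 (CACTCCGCTT) matches the top strand at positions 138–147 (3' end points downstream).
Primer 2 (CACATCAT) also matches the top strand directly, at positions 204–211 — its reverse complement ATGATGTG is not present.
Both primers anneal to the bottom strand with 3' ends pointing the same way, so neither can prime synthesis back toward the other.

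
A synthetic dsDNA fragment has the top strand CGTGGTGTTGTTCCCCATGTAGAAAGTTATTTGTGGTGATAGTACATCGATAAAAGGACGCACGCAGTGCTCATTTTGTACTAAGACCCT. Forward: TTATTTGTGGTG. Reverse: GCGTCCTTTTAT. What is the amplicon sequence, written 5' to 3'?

Scanning the template, TTATTTGTGGTG occurs at positions 27–38; this primer anneals to the bottom strand there with its 3' end pointing downstream.
The reverse primer's reverse complement is ATAAAAGGACGC, which matches the template at positions 50–61.
The product is the template from position 27 through 61 (35 bp).

5'-TTATTTGTGGTGATAGTACATCGATAAAAGGACGC-3'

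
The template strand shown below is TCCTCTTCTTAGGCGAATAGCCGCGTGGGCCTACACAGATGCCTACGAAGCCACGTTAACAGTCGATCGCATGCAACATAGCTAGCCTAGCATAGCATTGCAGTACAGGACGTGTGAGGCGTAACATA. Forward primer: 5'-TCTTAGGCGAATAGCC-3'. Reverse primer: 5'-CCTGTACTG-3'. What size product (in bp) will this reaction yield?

Scanning the template, TCTTAGGCGAATAGCC occurs at positions 7–22; this primer anneals to the bottom strand there with its 3' end pointing downstream.
The reverse primer's reverse complement is CAGTACAGG, which matches the template at positions 101–109.
The product runs from position 7 to position 109, so its length is 109 − 7 + 1 = 103 bp.

103 bp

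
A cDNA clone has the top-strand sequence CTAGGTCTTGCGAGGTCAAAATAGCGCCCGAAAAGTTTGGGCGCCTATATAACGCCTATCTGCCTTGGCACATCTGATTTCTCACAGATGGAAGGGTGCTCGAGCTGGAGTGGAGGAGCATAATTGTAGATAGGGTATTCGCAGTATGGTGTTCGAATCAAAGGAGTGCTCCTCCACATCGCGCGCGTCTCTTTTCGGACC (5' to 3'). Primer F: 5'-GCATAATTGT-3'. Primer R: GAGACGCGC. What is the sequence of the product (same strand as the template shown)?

5'-GCATAATTGTAGATAGGGTATTCGCAGTATGGTGTTCGAATCAAAGGAGTGCTCCTCCACATCGCGCGCGTCTC-3'

Scanning the template, GCATAATTGT occurs at positions 118–127; this primer anneals to the bottom strand there with its 3' end pointing downstream.
The reverse primer's reverse complement is GCGCGTCTC, which matches the template at positions 183–191.
The product is the template from position 118 through 191 (74 bp).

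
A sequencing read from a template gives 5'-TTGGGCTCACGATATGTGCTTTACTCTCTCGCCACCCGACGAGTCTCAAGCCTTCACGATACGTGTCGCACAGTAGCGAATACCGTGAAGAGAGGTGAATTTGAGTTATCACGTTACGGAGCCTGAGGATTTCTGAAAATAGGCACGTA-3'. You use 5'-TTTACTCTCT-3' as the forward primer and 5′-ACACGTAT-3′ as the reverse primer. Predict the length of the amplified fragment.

47 bp

Forward primer TTTACTCTCT is found on the top strand at positions 20–29.
The reverse primer's reverse complement is ATACGTGT, which matches the template at positions 59–66.
Product length = (reverse-primer end) − (forward-primer start) + 1 = 66 − 20 + 1 = 47 bp.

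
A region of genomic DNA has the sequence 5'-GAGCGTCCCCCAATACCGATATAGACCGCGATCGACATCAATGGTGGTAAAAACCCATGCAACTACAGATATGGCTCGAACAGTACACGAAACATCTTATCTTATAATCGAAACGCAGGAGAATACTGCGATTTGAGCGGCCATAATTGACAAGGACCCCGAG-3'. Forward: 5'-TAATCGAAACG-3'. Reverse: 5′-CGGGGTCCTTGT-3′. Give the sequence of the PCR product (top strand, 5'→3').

5'-TAATCGAAACGCAGGAGAATACTGCGATTTGAGCGGCCATAATTGACAAGGACCCCG-3'

Forward primer TAATCGAAACG is found on the top strand at positions 105–115.
The reverse primer's reverse complement is ACAAGGACCCCG, which matches the template at positions 150–161.
The product is the template from position 105 through 161 (57 bp).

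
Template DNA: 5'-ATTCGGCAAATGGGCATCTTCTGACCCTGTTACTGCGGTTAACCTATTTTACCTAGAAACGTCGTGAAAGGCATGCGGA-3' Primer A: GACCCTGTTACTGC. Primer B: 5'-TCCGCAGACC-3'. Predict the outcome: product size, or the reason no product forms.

No product — primer B has no binding site in the template.

Primer B (TCCGCAGACC) does not match the top strand, and its reverse complement GGTCTGCGGA does not match either.
With no annealing site for primer B, no amplification occurs.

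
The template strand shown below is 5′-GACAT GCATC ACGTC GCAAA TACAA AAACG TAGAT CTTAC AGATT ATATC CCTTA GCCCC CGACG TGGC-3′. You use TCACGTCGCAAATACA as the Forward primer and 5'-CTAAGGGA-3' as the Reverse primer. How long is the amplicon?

Forward primer TCACGTCGCAAATACA is found on the top strand at positions 9–24.
Reverse complement of the reverse primer: TCCCTTAG. This occurs on the top strand at positions 49–56.
The product runs from position 9 to position 56, so its length is 56 − 9 + 1 = 48 bp.

48 bp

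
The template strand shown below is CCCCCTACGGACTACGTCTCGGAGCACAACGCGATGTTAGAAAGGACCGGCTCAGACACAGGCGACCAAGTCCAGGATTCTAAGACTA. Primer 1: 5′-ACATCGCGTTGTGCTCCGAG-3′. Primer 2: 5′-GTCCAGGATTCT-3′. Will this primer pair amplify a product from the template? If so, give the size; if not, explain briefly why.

No product — the primers' 3' ends point away from each other.

Primer 1 (ACATCGCGTTGTGCTCCGAG) has reverse complement CTCGGAGCACAACGCGATGT, which matches the top strand at positions 18–37; primer 1 anneals to the top strand there with its 3' end pointing upstream toward position 18.
Primer 2 (GTCCAGGATTCT) matches the top strand directly at positions 70–81; it anneals to the bottom strand with its 3' end pointing downstream toward position 81.
The 3' ends diverge (primer 1 extends toward position 1, primer 2 toward position 88), so the primers never converge on a shared product.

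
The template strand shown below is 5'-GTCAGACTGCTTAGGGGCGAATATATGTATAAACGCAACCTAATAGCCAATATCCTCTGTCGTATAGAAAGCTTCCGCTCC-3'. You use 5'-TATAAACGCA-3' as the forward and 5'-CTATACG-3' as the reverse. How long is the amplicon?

Forward primer TATAAACGCA is found on the top strand at positions 28–37.
Reverse complement of the reverse primer: CGTATAG. This occurs on the top strand at positions 61–67.
Product length = (reverse-primer end) − (forward-primer start) + 1 = 67 − 28 + 1 = 40 bp.

40 bp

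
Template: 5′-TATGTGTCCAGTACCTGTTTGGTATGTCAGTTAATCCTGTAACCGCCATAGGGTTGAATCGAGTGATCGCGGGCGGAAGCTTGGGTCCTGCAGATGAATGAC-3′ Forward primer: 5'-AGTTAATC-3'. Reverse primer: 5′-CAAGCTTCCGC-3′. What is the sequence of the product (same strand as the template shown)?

5'-AGTTAATCCTGTAACCGCCATAGGGTTGAATCGAGTGATCGCGGGCGGAAGCTTG-3'

Scanning the template, AGTTAATC occurs at positions 29–36; this primer anneals to the bottom strand there with its 3' end pointing downstream.
Reverse complement of the reverse primer: GCGGAAGCTTG. This occurs on the top strand at positions 73–83.
The product is the template from position 29 through 83 (55 bp).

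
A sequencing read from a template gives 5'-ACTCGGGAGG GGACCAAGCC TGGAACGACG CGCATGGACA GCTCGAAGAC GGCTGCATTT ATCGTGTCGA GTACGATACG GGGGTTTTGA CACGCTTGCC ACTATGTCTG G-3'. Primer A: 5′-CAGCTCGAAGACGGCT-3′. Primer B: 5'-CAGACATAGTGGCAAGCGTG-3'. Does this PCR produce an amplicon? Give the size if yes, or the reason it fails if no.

Yes — a 72 bp product.

Primer A (CAGCTCGAAGACGGCT) matches the top strand at positions 39–54; it acts as a forward primer.
Primer B's reverse complement is CACGCTTGCCACTATGTCTG, matching the top strand at positions 91–110; it acts as a reverse primer.
The 3' ends face each other across positions 39–110, giving a 72 bp product.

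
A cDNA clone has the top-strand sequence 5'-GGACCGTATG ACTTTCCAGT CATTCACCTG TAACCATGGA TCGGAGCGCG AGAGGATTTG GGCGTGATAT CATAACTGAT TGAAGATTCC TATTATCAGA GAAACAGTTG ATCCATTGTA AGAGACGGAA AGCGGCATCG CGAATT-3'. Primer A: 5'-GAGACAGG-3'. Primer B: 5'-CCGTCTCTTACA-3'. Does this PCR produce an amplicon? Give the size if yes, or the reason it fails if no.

No product — primer A has no binding site in the template.

Primer A (GAGACAGG) does not match the top strand, and its reverse complement CCTGTCTC does not match either.
With no annealing site for primer A, no amplification occurs.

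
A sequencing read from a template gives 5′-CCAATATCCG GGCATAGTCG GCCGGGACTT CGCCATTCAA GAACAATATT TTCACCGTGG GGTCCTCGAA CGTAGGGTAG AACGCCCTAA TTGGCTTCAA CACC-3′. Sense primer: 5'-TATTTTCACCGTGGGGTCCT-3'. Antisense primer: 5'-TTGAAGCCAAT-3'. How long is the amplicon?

The forward primer matches the template at positions 47–66.
The reverse primer's reverse complement is ATTGGCTTCAA, which matches the template at positions 90–100.
The product runs from position 47 to position 100, so its length is 100 − 47 + 1 = 54 bp.

54 bp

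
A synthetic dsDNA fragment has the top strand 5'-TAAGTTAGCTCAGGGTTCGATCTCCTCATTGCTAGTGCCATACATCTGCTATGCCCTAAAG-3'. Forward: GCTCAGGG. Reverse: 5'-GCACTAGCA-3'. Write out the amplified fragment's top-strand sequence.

The forward primer matches the template at positions 8–15.
The reverse primer's reverse complement is TGCTAGTGC, which matches the template at positions 30–38.
The product is the template from position 8 through 38 (31 bp).

5'-GCTCAGGGTTCGATCTCCTCATTGCTAGTGC-3'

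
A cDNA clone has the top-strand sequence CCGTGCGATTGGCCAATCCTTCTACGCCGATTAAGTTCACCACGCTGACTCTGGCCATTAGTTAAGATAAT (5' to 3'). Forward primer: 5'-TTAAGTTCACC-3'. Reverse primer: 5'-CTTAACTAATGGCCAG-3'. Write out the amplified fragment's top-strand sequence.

Scanning the template, TTAAGTTCACC occurs at positions 31–41; this primer anneals to the bottom strand there with its 3' end pointing downstream.
The reverse primer's reverse complement is CTGGCCATTAGTTAAG, which matches the template at positions 51–66.
The product is the template from position 31 through 66 (36 bp).

5'-TTAAGTTCACCACGCTGACTCTGGCCATTAGTTAAG-3'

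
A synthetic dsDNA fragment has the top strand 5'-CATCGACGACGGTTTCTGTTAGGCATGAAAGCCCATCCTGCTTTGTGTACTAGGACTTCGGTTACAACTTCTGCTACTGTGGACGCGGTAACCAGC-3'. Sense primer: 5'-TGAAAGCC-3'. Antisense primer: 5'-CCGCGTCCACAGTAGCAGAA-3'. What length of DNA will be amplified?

Scanning the template, TGAAAGCC occurs at positions 26–33; this primer anneals to the bottom strand there with its 3' end pointing downstream.
Taking the reverse complement of CCGCGTCCACAGTAGCAGAA gives TTCTGCTACTGTGGACGCGG, found at positions 69–88 on the template; the primer anneals here to the top strand with its 3' end pointing upstream.
Amplicon spans positions 26–88: 63 bp.

63 bp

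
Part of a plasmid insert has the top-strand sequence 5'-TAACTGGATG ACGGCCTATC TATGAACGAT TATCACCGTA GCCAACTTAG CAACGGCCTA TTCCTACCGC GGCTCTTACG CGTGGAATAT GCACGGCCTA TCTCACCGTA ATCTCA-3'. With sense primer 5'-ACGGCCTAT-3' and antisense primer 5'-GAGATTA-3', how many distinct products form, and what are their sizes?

The forward primer ACGGCCTAT matches the top strand at positions 11–19, 53–61, 93–101.
The reverse primer's reverse complement is TAATCTC, matching at positions 109–115.
Each forward site pairs with the reverse site to give a product ending at position 115: sizes 105, 63, 23 bp.

Three products: 105 bp, 63 bp, 23 bp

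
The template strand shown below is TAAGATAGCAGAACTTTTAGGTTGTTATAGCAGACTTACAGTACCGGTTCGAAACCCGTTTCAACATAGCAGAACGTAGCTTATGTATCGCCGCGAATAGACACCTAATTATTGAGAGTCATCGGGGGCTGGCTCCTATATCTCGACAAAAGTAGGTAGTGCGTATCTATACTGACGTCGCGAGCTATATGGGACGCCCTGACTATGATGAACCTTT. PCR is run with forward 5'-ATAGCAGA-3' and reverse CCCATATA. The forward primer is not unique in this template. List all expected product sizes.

189 bp, 167 bp, 128 bp

The forward primer ATAGCAGA matches the top strand at positions 5–12, 27–34, 66–73.
The reverse primer's reverse complement is TATATGGG, matching at positions 186–193.
Each forward site pairs with the reverse site to give a product ending at position 193: sizes 189, 167, 128 bp.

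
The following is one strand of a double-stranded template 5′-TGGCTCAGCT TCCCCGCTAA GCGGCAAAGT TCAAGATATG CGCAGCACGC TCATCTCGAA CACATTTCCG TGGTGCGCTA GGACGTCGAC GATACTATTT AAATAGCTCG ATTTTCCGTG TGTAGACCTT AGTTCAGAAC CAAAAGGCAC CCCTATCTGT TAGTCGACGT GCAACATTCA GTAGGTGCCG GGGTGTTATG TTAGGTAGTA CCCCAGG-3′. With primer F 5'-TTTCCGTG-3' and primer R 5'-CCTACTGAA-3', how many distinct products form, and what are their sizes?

Two products: 121 bp, 73 bp

The forward primer TTTCCGTG matches the top strand at positions 65–72, 113–120.
The reverse primer's reverse complement is TTCAGTAGG, matching at positions 177–185.
Each forward site pairs with the reverse site to give a product ending at position 185: sizes 121, 73 bp.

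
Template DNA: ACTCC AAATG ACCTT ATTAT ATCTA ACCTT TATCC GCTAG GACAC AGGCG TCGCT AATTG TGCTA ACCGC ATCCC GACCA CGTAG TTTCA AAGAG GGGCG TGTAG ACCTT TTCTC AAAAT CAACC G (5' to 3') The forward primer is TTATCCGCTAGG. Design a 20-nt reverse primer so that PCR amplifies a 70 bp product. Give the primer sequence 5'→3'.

5'-GCCCCTCTTTGAAACTACGT-3'

The forward primer binds at positions 30–41, so a 70 bp product ends at position 30 + 70 − 1 = 99.
The reverse primer anneals to the top strand over positions 80–99, i.e. to ACGTAGTTTCAAAGAGGGGC.
Its sequence written 5'→3' is the reverse complement: GCCCCTCTTTGAAACTACGT.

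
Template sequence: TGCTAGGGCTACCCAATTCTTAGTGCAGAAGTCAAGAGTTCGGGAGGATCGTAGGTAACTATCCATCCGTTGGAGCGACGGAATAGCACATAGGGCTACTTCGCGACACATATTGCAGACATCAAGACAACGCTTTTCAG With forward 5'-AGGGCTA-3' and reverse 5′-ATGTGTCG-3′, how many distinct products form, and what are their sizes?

Two products: 107 bp, 20 bp

The forward primer AGGGCTA matches the top strand at positions 5–11, 92–98.
The reverse primer's reverse complement is CGACACAT, matching at positions 104–111.
Each forward site pairs with the reverse site to give a product ending at position 111: sizes 107, 20 bp.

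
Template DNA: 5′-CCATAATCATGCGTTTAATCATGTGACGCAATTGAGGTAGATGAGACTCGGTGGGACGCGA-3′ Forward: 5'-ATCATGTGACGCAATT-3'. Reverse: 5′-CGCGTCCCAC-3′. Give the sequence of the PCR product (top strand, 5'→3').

5'-ATCATGTGACGCAATTGAGGTAGATGAGACTCGGTGGGACGCG-3'

Forward primer ATCATGTGACGCAATT is found on the top strand at positions 18–33.
Taking the reverse complement of CGCGTCCCAC gives GTGGGACGCG, found at positions 51–60 on the template; the primer anneals here to the top strand with its 3' end pointing upstream.
The product is the template from position 18 through 60 (43 bp).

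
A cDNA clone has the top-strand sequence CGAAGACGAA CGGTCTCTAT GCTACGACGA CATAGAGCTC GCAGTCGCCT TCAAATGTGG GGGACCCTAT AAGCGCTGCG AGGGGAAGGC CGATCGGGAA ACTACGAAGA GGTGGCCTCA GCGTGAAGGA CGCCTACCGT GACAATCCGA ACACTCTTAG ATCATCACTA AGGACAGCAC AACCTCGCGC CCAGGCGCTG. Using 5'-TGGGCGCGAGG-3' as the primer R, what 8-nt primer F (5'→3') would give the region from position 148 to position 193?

The reverse primer's reverse complement CCTCGCGCCCA matches the template at positions 183–193; the product starts at position 148.
The forward primer is identical to the top strand over positions 148–155: CGAACACT.

5'-CGAACACT-3'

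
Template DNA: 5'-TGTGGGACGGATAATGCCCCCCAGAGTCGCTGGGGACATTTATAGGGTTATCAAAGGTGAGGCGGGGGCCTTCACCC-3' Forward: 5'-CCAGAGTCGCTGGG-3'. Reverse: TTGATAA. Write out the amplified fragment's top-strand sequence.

5'-CCAGAGTCGCTGGGGACATTTATAGGGTTATCAA-3'

Scanning the template, CCAGAGTCGCTGGG occurs at positions 21–34; this primer anneals to the bottom strand there with its 3' end pointing downstream.
Reverse complement of the reverse primer: TTATCAA. This occurs on the top strand at positions 48–54.
The product is the template from position 21 through 54 (34 bp).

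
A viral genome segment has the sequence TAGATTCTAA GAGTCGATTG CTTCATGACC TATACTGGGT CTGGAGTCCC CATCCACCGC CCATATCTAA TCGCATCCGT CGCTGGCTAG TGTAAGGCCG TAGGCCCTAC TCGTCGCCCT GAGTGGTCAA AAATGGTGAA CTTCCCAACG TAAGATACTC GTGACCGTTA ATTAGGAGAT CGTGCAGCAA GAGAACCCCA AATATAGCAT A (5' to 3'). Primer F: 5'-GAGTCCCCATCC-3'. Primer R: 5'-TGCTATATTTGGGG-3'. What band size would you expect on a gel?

166 bp

Scanning the template, GAGTCCCCATCC occurs at positions 44–55; this primer anneals to the bottom strand there with its 3' end pointing downstream.
Reverse complement of the reverse primer: CCCCAAATATAGCA. This occurs on the top strand at positions 196–209.
The product runs from position 44 to position 209, so its length is 209 − 44 + 1 = 166 bp.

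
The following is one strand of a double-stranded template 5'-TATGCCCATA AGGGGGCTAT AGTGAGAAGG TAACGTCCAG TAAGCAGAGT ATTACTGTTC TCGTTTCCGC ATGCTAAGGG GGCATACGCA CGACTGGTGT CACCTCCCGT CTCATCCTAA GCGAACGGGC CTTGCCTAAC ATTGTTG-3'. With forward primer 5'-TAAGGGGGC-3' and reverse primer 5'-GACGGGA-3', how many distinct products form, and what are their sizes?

The forward primer TAAGGGGGC matches the top strand at positions 9–17, 75–83.
The reverse primer's reverse complement is TCCCGTC, matching at positions 105–111.
Each forward site pairs with the reverse site to give a product ending at position 111: sizes 103, 37 bp.

Two products: 103 bp, 37 bp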